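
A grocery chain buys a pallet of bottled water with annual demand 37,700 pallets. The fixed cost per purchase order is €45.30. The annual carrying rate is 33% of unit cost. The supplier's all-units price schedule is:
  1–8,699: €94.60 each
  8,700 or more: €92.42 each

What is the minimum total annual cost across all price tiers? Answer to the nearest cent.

TC* ≈ €3,576,746.12

Holding cost per unit per year at price C is H = 0.33·C.
Evaluate total cost at each tier's feasible EOQ or, if the EOQ is below the tier, at the tier's minimum quantity.
EOQ at €94.60 = 330.8 (feasible in tier 1): TC = 37,700×€94.60 + (37,700/330.8)×45.3 + (330.8/2)×0.33×€94.60 = €3,576,746.12.
EOQ at €92.42 = 334.7 < 8700, so use break Q=8700: TC = 37,700×€92.42 + (37,700/8700.0)×45.3 + (8700.0/2)×0.33×€92.42 = €3,617,099.21.
Lowest total cost among the candidates is at Q = 330.8.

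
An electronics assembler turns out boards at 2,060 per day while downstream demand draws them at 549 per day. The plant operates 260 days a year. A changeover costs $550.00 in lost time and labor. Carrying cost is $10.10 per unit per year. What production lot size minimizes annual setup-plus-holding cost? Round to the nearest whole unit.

Annual demand D = 549 × 260 = 142,740.
Production build-up factor (1 − d/p) = 1 − 549/2,060 = 0.7335.
Q* = √(2DS / (H(1 − d/p))) = √(2 × 142,740 × 550 / (10.1 × 0.7335)).
= √(157,014,000 / 7.4083) ≈ 4603.730.

Q* ≈ 4,604 boards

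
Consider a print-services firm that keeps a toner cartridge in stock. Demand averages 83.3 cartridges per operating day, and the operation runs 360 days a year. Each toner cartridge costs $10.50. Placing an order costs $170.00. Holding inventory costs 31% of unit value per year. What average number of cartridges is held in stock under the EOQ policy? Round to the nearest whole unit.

Average inventory ≈ 885 cartridges

Annual demand D = 83.3 × 360 = 29,988.
Holding cost H = 0.31 × $10.50 = $3.2550 per unit per year.
Q* = √(2DS/H) = √(2 × 29,988 × 170 / 3.255) ≈ 1769.86.
Average inventory = Q*/2 ≈ 1769.86 / 2 = 884.928.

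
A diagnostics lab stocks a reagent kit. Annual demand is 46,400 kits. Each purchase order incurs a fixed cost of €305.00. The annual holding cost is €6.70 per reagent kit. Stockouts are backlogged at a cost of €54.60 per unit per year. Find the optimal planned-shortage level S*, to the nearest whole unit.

S* ≈ 238 kits

With planned backorders, Q* = √(2DS/H) · √((H+B)/B).
√(2DS/H) = √(2 × 46,400 × 305 / 6.7) = 2055.353.
√((H+B)/B) = √((6.7+54.6)/54.6) = 1.0596.
Q* ≈ 2177.812.
S* = Q* · H/(H+B) = 2177.812 × 6.7/61.3 ≈ 238.032.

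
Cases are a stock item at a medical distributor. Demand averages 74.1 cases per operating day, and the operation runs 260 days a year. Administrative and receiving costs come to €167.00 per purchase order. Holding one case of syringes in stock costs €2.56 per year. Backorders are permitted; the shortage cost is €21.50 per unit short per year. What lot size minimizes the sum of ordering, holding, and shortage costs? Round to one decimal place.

Q* ≈ 1,677.2 cases

Annual demand D = 74.1 × 260 = 19,266.
With planned backorders, Q* = √(2DS/H) · √((H+B)/B).
√(2DS/H) = √(2 × 19,266 × 167 / 2.56) = 1585.437.
√((H+B)/B) = √((2.56+21.5)/21.5) = 1.0579.
Q* ≈ 1677.172.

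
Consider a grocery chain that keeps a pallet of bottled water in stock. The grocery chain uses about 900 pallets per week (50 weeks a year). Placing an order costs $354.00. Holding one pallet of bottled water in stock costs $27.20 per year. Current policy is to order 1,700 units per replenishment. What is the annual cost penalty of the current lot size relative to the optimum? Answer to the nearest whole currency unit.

Annual demand D = 900 × 50 = 45,000.
EOQ = √(2DS/H) = √(2 × 45,000 × 354 / 27.2) ≈ 1082.28.
Cost at Q* = (D/Q*)S + (Q*/2)H = √(2DSH) ≈ $29,437.93.
Cost at Q = 1,700: (45,000/1,700)×354 + (1,700/2)×27.2 = $9,370.59 + $23,120.00 = $32,490.59.
Excess = $32,490.59 − $29,437.93 = $3,052.65.

Extra cost ≈ $3,053 per year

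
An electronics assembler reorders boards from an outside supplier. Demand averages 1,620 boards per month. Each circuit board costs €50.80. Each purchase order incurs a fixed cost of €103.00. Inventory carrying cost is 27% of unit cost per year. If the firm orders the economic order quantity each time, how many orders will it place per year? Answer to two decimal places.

Annual demand D = 1,620 × 12 = 19,440.
Holding cost H = 0.27 × €50.80 = €13.7160 per unit per year.
EOQ = √(2DS/H) = √(2 × 19,440 × 103 / 13.716) ≈ 540.34.
Orders per year = D / Q* = 19,440 / 540.34 ≈ 35.977.

N ≈ 35.98 orders per year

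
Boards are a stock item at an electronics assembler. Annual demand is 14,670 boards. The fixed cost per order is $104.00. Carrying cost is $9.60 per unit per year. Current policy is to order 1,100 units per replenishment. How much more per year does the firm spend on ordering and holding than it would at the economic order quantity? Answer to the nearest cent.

EOQ = √(2DS/H) = √(2 × 14,670 × 104 / 9.6) ≈ 563.78.
Cost at Q* = (D/Q*)S + (Q*/2)H = √(2DSH) ≈ $5,412.31.
Cost at Q = 1,100: (14,670/1,100)×104 + (1,100/2)×9.6 = $1,386.98 + $5,280.00 = $6,666.98.
Excess = $6,666.98 − $5,412.31 = $1,254.68.

Extra cost ≈ $1,254.68 per year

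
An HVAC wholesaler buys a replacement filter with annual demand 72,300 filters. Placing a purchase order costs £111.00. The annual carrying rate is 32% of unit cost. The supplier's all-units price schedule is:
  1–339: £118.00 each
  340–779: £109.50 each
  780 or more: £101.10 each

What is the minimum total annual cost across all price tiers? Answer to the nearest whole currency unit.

TC* ≈ £7,332,436

Holding cost per unit per year at price C is H = 0.32·C.
Evaluate total cost at each tier's feasible EOQ or, if the EOQ is below the tier, at the tier's minimum quantity.
Tier 1 (£118.00): EOQ = 652.0 exceeds tier's upper bound 339, so this tier is dominated.
EOQ at £109.50 = 676.8 (feasible in tier 2): TC = 72,300×£109.50 + (72,300/676.8)×111 + (676.8/2)×0.32×£109.50 = £7,940,565.25.
EOQ at £101.10 = 704.4 < 780, so use break Q=780: TC = 72,300×£101.10 + (72,300/780.0)×111 + (780.0/2)×0.32×£101.10 = £7,332,436.13.
Lowest total cost among the candidates is at Q = 780.0.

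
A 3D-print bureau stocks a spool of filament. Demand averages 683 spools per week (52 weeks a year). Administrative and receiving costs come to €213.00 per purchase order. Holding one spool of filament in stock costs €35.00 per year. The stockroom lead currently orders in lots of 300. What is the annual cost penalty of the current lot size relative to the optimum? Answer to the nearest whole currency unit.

Annual demand D = 683 × 52 = 35,516.
EOQ = √(2DS/H) = √(2 × 35,516 × 213 / 35) ≈ 657.48.
Cost at Q* = (D/Q*)S + (Q*/2)H = √(2DSH) ≈ €23,011.81.
Cost at Q = 300: (35,516/300)×213 + (300/2)×35 = €25,216.36 + €5,250.00 = €30,466.36.
Excess = €30,466.36 − €23,011.81 = €7,454.55.

Extra cost ≈ €7,455 per year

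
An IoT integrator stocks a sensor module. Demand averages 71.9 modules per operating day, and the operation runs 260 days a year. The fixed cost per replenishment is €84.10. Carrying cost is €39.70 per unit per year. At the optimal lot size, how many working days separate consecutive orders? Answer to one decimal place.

T ≈ 3.9 days

Annual demand D = 71.9 × 260 = 18,694.
EOQ = √(2DS/H) = √(2 × 18,694 × 84.1 / 39.7) ≈ 281.43.
Cycle time = Q*/D × 260 = 281.43 / 18,694 × 260 ≈ 3.914 days.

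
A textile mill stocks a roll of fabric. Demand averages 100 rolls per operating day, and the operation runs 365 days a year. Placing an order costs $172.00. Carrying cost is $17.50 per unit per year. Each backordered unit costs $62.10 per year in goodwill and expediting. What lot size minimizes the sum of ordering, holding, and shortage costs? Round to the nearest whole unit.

Q* ≈ 959 rolls

Annual demand D = 100 × 365 = 36,500.
With planned backorders, Q* = √(2DS/H) · √((H+B)/B).
√(2DS/H) = √(2 × 36,500 × 172 / 17.5) = 847.045.
√((H+B)/B) = √((17.5+62.1)/62.1) = 1.1322.
Q* ≈ 958.997.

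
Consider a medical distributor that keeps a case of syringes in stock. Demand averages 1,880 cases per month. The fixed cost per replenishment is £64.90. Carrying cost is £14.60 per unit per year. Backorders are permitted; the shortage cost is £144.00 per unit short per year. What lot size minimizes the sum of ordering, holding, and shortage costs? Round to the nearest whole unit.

Q* ≈ 470 cases

Annual demand D = 1,880 × 12 = 22,560.
With planned backorders, Q* = √(2DS/H) · √((H+B)/B).
√(2DS/H) = √(2 × 22,560 × 64.9 / 14.6) = 447.848.
√((H+B)/B) = √((14.6+144)/144) = 1.0495.
Q* ≈ 470.003.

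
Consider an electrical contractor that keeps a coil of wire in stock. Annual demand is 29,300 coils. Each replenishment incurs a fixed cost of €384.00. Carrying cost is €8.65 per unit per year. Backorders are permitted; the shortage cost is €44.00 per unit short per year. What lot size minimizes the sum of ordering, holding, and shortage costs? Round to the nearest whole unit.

Q* ≈ 1,764 coils

With planned backorders, Q* = √(2DS/H) · √((H+B)/B).
√(2DS/H) = √(2 × 29,300 × 384 / 8.65) = 1612.896.
√((H+B)/B) = √((8.65+44)/44) = 1.0939.
Q* ≈ 1764.328.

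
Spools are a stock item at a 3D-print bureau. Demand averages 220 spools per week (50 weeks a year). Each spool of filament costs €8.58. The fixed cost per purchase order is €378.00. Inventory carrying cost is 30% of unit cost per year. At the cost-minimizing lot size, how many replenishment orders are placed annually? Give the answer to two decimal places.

N ≈ 6.12 orders per year

Annual demand D = 220 × 50 = 11,000.
Holding cost H = 0.30 × €8.58 = €2.5740 per unit per year.
Q* = √(2DS/H) = √(2 × 11,000 × 378 / 2.574) ≈ 1797.43.
Orders per year = D / Q* = 11,000 / 1797.43 ≈ 6.120.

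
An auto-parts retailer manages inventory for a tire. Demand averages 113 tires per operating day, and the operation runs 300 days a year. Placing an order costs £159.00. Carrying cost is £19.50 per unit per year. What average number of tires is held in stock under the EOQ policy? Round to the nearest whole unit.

Annual demand D = 113 × 300 = 33,900.
Q* = √(2DS/H) = √(2 × 33,900 × 159 / 19.5) ≈ 743.53.
Average inventory = Q*/2 ≈ 743.53 / 2 = 371.763.

Average inventory ≈ 372 tires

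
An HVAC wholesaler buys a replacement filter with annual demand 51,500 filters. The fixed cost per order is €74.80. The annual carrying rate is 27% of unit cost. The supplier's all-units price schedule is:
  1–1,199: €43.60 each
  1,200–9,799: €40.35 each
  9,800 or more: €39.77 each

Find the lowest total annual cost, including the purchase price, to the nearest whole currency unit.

TC* ≈ €2,087,772

Holding cost per unit per year at price C is H = 0.27·C.
Evaluate total cost at each tier's feasible EOQ or, if the EOQ is below the tier, at the tier's minimum quantity.
EOQ at €43.60 = 809.0 (feasible in tier 1): TC = 51,500×€43.60 + (51,500/809.0)×74.8 + (809.0/2)×0.27×€43.60 = €2,254,923.46.
EOQ at €40.35 = 840.9 < 1200, so use break Q=1200: TC = 51,500×€40.35 + (51,500/1200.0)×74.8 + (1200.0/2)×0.27×€40.35 = €2,087,771.87.
EOQ at €39.77 = 847.1 < 9800, so use break Q=9800: TC = 51,500×€39.77 + (51,500/9800.0)×74.8 + (9800.0/2)×0.27×€39.77 = €2,101,163.79.
Lowest total cost among the candidates is at Q = 1200.0.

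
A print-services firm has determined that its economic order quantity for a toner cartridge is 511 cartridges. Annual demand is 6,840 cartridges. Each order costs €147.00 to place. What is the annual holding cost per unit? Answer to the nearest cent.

Squaring Q* = √(2DS/H) gives Q*² = 2DS/H.
From Q* = √(2DS/H): H = 2DS / Q*² = 2 × 6,840 × 147 / 511² = 7.7013.

H ≈ €7.70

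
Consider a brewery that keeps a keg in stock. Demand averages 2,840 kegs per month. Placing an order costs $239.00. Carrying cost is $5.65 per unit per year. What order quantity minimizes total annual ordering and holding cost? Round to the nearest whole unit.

Annual demand D = 2,840 × 12 = 34,080.
EOQ = √(2DS / H) = √(2 × 34,080 × 239 / 5.65).
= √(16,290,240 / 5.65) = √2,883,228.3186 ≈ 1698.007.

Q* ≈ 1,698 kegs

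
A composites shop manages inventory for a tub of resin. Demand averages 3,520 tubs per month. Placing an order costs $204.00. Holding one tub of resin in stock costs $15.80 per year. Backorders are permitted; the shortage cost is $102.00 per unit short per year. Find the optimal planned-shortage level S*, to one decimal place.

S* ≈ 150.5 tubs

Annual demand D = 3,520 × 12 = 42,240.
With planned backorders, Q* = √(2DS/H) · √((H+B)/B).
√(2DS/H) = √(2 × 42,240 × 204 / 15.8) = 1044.392.
√((H+B)/B) = √((15.8+102)/102) = 1.0747.
Q* ≈ 1122.370.
S* = Q* · H/(H+B) = 1122.370 × 15.8/117.8 ≈ 150.539.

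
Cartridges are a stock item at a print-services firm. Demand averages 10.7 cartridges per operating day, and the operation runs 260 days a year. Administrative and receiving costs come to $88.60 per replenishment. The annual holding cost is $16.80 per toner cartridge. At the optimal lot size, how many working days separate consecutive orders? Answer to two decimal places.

T ≈ 16.01 days

Annual demand D = 10.7 × 260 = 2,782.
The optimal lot size = √(2DS/H) = √(2 × 2,782 × 88.6 / 16.8) ≈ 171.30.
Cycle time = Q*/D × 260 = 171.30 / 2,782 × 260 ≈ 16.009 days.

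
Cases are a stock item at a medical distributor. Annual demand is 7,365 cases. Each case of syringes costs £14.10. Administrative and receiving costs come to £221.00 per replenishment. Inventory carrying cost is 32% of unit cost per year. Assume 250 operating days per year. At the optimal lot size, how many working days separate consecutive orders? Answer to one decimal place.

T ≈ 28.8 days

Holding cost H = 0.32 × £14.10 = £4.5120 per unit per year.
The optimal lot size = √(2DS/H) = √(2 × 7,365 × 221 / 4.512) ≈ 849.40.
Cycle time = Q*/D × 250 = 849.40 / 7,365 × 250 ≈ 28.832 days.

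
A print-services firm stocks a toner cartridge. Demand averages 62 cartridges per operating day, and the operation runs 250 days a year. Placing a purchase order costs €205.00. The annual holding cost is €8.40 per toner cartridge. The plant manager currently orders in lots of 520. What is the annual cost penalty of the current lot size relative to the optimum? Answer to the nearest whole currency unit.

Extra cost ≈ €988 per year

Annual demand D = 62 × 250 = 15,500.
EOQ = √(2DS/H) = √(2 × 15,500 × 205 / 8.4) ≈ 869.80.
Cost at Q* = (D/Q*)S + (Q*/2)H = √(2DSH) ≈ €7,306.30.
Cost at Q = 520: (15,500/520)×205 + (520/2)×8.4 = €6,110.58 + €2,184.00 = €8,294.58.
Excess = €8,294.58 − €7,306.30 = €988.28.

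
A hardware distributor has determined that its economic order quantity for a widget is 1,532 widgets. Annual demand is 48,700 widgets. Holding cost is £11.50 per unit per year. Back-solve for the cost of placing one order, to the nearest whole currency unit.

S ≈ £277

Squaring Q* = √(2DS/H) gives Q*² = 2DS/H.
From Q* = √(2DS/H): S = Q*²H / (2D) = 1,532² × 11.5 / (2 × 48,700) = 277.1127.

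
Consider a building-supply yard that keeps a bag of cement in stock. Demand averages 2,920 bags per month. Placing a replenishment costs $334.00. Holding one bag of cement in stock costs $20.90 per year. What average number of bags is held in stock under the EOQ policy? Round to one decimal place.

Average inventory ≈ 529.1 bags

Annual demand D = 2,920 × 12 = 35,040.
Q* = √(2DS/H) = √(2 × 35,040 × 334 / 20.9) ≈ 1058.27.
Average inventory = Q*/2 ≈ 1058.27 / 2 = 529.136.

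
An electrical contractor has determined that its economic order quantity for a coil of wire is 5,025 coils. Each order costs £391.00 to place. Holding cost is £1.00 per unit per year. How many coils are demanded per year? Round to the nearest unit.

D ≈ 32,290 coils per year

Invert the EOQ relation Q*² = 2DS/H.
From Q* = √(2DS/H): D = Q*²H / (2S) = 5,025² × 1 / (2 × 391) = 32289.802.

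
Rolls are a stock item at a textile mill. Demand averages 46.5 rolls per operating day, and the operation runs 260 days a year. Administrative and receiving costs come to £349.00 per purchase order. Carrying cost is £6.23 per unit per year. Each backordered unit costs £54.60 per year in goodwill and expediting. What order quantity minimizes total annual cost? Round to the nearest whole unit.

Annual demand D = 46.5 × 260 = 12,090.
With planned backorders, Q* = √(2DS/H) · √((H+B)/B).
√(2DS/H) = √(2 × 12,090 × 349 / 6.23) = 1163.850.
√((H+B)/B) = √((6.23+54.6)/54.6) = 1.0555.
Q* ≈ 1228.455.

Q* ≈ 1,228 rolls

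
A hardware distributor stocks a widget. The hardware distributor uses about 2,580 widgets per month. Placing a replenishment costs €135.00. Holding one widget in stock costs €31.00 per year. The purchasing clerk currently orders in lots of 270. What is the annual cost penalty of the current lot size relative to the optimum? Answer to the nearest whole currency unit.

Annual demand D = 2,580 × 12 = 30,960.
EOQ = √(2DS/H) = √(2 × 30,960 × 135 / 31) ≈ 519.28.
Cost at Q* = (D/Q*)S + (Q*/2)H = √(2DSH) ≈ €16,097.68.
Cost at Q = 270: (30,960/270)×135 + (270/2)×31 = €15,480.00 + €4,185.00 = €19,665.00.
Excess = €19,665.00 − €16,097.68 = €3,567.32.

Extra cost ≈ €3,567 per year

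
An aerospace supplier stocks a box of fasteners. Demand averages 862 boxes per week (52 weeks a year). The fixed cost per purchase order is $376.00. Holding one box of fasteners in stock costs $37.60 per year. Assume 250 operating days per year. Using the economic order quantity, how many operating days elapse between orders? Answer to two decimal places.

T ≈ 5.28 days

Annual demand D = 862 × 52 = 44,824.
EOQ = √(2DS/H) = √(2 × 44,824 × 376 / 37.6) ≈ 946.83.
Cycle time = Q*/D × 250 = 946.83 / 44,824 × 250 ≈ 5.281 days.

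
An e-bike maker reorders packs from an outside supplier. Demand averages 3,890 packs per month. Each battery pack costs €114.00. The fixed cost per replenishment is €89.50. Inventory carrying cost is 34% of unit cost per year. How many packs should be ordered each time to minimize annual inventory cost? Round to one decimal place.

Q* ≈ 464.3 packs

Annual demand D = 3,890 × 12 = 46,680.
Holding cost H = 0.34 × €114.00 = €38.7600 per unit per year.
EOQ = √(2DS / H) = √(2 × 46,680 × 89.5 / 38.76).
= √(8,355,720 / 38.76) = √215,575.8514 ≈ 464.301.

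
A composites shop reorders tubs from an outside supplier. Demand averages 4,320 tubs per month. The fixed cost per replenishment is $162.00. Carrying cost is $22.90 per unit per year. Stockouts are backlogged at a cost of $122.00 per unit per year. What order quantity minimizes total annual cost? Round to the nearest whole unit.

Annual demand D = 4,320 × 12 = 51,840.
With planned backorders, Q* = √(2DS/H) · √((H+B)/B).
√(2DS/H) = √(2 × 51,840 × 162 / 22.9) = 856.421.
√((H+B)/B) = √((22.9+122)/122) = 1.0898.
Q* ≈ 933.344.

Q* ≈ 933 tubs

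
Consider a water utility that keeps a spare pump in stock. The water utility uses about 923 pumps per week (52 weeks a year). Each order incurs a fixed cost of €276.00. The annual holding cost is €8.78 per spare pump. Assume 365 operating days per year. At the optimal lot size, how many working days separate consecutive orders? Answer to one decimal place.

Annual demand D = 923 × 52 = 47,996.
EOQ = √(2DS/H) = √(2 × 47,996 × 276 / 8.78) ≈ 1737.10.
Cycle time = Q*/D × 365 = 1737.10 / 47,996 × 365 ≈ 13.210 days.

T ≈ 13.2 days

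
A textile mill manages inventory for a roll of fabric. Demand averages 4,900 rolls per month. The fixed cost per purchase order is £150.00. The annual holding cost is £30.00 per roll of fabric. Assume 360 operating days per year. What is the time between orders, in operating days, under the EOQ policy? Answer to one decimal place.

Annual demand D = 4,900 × 12 = 58,800.
Q* = √(2DS/H) = √(2 × 58,800 × 150 / 30) ≈ 766.81.
Cycle time = Q*/D × 360 = 766.81 / 58,800 × 360 ≈ 4.695 days.

T ≈ 4.7 days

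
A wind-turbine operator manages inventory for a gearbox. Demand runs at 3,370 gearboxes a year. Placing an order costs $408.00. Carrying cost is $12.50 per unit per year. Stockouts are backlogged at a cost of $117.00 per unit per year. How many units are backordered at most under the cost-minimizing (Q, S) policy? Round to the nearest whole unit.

With planned backorders, Q* = √(2DS/H) · √((H+B)/B).
√(2DS/H) = √(2 × 3,370 × 408 / 12.5) = 469.035.
√((H+B)/B) = √((12.5+117)/117) = 1.0521.
Q* ≈ 493.454.
S* = Q* · H/(H+B) = 493.454 × 12.5/129.5 ≈ 47.631.

S* ≈ 48 gearboxes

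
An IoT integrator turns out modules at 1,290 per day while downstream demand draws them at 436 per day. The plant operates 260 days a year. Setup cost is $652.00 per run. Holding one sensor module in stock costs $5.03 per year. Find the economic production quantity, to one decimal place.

Annual demand D = 436 × 260 = 113,360.
Production build-up factor (1 − d/p) = 1 − 436/1,290 = 0.6620.
Q* = √(2DS / (H(1 − d/p))) = √(2 × 113,360 × 652 / (5.03 × 0.6620)).
= √(147,821,440 / 3.3299) ≈ 6662.706.

Q* ≈ 6,662.7 modules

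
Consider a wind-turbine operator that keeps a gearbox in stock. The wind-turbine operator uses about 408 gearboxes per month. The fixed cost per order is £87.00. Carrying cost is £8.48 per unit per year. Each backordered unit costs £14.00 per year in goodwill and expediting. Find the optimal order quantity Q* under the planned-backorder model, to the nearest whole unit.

Q* ≈ 402 gearboxes

Annual demand D = 408 × 12 = 4,896.
With planned backorders, Q* = √(2DS/H) · √((H+B)/B).
√(2DS/H) = √(2 × 4,896 × 87 / 8.48) = 316.955.
√((H+B)/B) = √((8.48+14)/14) = 1.2672.
Q* ≈ 401.635.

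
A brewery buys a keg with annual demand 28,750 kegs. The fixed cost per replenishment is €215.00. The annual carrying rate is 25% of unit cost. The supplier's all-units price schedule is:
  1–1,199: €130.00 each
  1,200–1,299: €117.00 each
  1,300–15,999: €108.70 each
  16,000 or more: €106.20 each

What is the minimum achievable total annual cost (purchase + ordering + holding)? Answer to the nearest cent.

TC* ≈ €3,147,543.56

Holding cost per unit per year at price C is H = 0.25·C.
Candidates are each tier's EOQ (if it falls in that tier) and each price-break quantity.
EOQ at €130.00 = 616.8 (feasible in tier 1): TC = 28,750×€130.00 + (28,750/616.8)×215 + (616.8/2)×0.25×€130.00 = €3,757,544.48.
EOQ at €117.00 = 650.1 < 1200, so use break Q=1200: TC = 28,750×€117.00 + (28,750/1200.0)×215 + (1200.0/2)×0.25×€117.00 = €3,386,451.04.
EOQ at €108.70 = 674.5 < 1300, so use break Q=1300: TC = 28,750×€108.70 + (28,750/1300.0)×215 + (1300.0/2)×0.25×€108.70 = €3,147,543.56.
EOQ at €106.20 = 682.4 < 16000, so use break Q=16000: TC = 28,750×€106.20 + (28,750/16000.0)×215 + (16000.0/2)×0.25×€106.20 = €3,266,036.33.
Lowest total cost among the candidates is at Q = 1300.0.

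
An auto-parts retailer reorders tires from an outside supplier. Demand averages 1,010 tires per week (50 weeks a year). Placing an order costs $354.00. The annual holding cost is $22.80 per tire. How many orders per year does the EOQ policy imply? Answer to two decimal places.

N ≈ 40.33 orders per year

Annual demand D = 1,010 × 50 = 50,500.
The optimal lot size = √(2DS/H) = √(2 × 50,500 × 354 / 22.8) ≈ 1252.26.
Orders per year = D / Q* = 50,500 / 1252.26 ≈ 40.327.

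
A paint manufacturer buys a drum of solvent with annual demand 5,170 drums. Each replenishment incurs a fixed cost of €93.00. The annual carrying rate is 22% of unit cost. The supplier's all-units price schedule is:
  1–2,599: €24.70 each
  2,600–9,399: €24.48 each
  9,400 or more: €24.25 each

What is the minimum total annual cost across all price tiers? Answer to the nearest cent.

Holding cost per unit per year at price C is H = 0.22·C.
Evaluate total cost at each tier's feasible EOQ or, if the EOQ is below the tier, at the tier's minimum quantity.
EOQ at €24.70 = 420.7 (feasible in tier 1): TC = 5,170×€24.70 + (5,170/420.7)×93 + (420.7/2)×0.22×€24.70 = €129,984.92.
EOQ at €24.48 = 422.6 < 2600, so use break Q=2600: TC = 5,170×€24.48 + (5,170/2600.0)×93 + (2600.0/2)×0.22×€24.48 = €133,747.81.
EOQ at €24.25 = 424.6 < 9400, so use break Q=9400: TC = 5,170×€24.25 + (5,170/9400.0)×93 + (9400.0/2)×0.22×€24.25 = €150,498.15.
Lowest total cost among the candidates is at Q = 420.7.

TC* ≈ €129,984.92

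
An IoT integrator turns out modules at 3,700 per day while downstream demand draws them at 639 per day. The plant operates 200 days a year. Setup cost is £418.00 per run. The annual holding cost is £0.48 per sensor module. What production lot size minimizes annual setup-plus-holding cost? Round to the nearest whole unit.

Annual demand D = 639 × 200 = 127,800.
Production build-up factor (1 − d/p) = 1 − 639/3,700 = 0.8273.
Q* = √(2DS / (H(1 − d/p))) = √(2 × 127,800 × 418 / (0.48 × 0.8273)).
= √(106,840,800 / 0.3971) ≈ 16402.768.

Q* ≈ 16,403 modules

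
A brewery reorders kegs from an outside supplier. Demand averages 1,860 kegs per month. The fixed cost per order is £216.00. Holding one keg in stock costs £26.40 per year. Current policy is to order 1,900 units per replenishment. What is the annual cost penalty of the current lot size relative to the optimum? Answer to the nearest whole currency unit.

Annual demand D = 1,860 × 12 = 22,320.
EOQ = √(2DS/H) = √(2 × 22,320 × 216 / 26.4) ≈ 604.35.
Cost at Q* = (D/Q*)S + (Q*/2)H = √(2DSH) ≈ £15,954.78.
Cost at Q = 1,900: (22,320/1,900)×216 + (1,900/2)×26.4 = £2,537.43 + £25,080.00 = £27,617.43.
Excess = £27,617.43 − £15,954.78 = £11,662.65.

Extra cost ≈ £11,663 per year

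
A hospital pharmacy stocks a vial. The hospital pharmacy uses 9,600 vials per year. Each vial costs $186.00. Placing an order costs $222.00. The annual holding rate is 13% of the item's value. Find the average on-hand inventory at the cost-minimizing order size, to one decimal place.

Holding cost H = 0.13 × $186.00 = $24.1800 per unit per year.
Q* = √(2DS/H) = √(2 × 9,600 × 222 / 24.18) ≈ 419.85.
Average inventory = Q*/2 ≈ 419.85 / 2 = 209.927.

Average inventory ≈ 209.9 vials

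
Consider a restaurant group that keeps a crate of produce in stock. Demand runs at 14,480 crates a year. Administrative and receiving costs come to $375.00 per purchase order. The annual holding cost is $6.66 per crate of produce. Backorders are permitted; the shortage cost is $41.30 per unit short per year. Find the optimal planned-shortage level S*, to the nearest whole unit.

S* ≈ 191 crates

With planned backorders, Q* = √(2DS/H) · √((H+B)/B).
√(2DS/H) = √(2 × 14,480 × 375 / 6.66) = 1276.961.
√((H+B)/B) = √((6.66+41.3)/41.3) = 1.0776.
Q* ≈ 1376.076.
S* = Q* · H/(H+B) = 1376.076 × 6.66/47.96 ≈ 191.090.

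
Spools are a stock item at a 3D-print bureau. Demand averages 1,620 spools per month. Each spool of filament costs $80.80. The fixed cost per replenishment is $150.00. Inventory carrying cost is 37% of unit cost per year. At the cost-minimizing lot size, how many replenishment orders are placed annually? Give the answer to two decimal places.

N ≈ 44.01 orders per year

Annual demand D = 1,620 × 12 = 19,440.
Holding cost H = 0.37 × $80.80 = $29.8960 per unit per year.
EOQ = √(2DS/H) = √(2 × 19,440 × 150 / 29.896) ≈ 441.67.
Orders per year = D / Q* = 19,440 / 441.67 ≈ 44.014.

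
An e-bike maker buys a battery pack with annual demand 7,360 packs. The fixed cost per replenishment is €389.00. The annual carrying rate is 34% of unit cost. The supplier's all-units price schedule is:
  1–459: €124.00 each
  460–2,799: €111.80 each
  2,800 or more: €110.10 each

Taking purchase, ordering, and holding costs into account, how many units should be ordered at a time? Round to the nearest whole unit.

Q* ≈ 460 packs

Holding cost per unit per year at price C is H = 0.34·C.
Evaluate total cost at each tier's feasible EOQ or, if the EOQ is below the tier, at the tier's minimum quantity.
EOQ at €124.00 = 368.5 (feasible in tier 1): TC = 7,360×€124.00 + (7,360/368.5)×389 + (368.5/2)×0.34×€124.00 = €928,177.42.
EOQ at €111.80 = 388.1 < 460, so use break Q=460: TC = 7,360×€111.80 + (7,360/460.0)×389 + (460.0/2)×0.34×€111.80 = €837,814.76.
EOQ at €110.10 = 391.1 < 2800, so use break Q=2800: TC = 7,360×€110.10 + (7,360/2800.0)×389 + (2800.0/2)×0.34×€110.10 = €863,766.11.
Lowest total cost is €837,814.76 at Q = 460.0.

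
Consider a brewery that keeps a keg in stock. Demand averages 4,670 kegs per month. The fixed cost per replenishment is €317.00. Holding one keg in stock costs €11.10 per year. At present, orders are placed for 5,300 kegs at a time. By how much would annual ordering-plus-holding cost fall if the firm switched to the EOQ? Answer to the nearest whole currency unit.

Annual demand D = 4,670 × 12 = 56,040.
EOQ = √(2DS/H) = √(2 × 56,040 × 317 / 11.1) ≈ 1789.09.
Cost at Q* = (D/Q*)S + (Q*/2)H = √(2DSH) ≈ €19,858.90.
Cost at Q = 5,300: (56,040/5,300)×317 + (5,300/2)×11.1 = €3,351.83 + €29,415.00 = €32,766.83.
Excess = €32,766.83 − €19,858.90 = €12,907.93.

Extra cost ≈ €12,908 per year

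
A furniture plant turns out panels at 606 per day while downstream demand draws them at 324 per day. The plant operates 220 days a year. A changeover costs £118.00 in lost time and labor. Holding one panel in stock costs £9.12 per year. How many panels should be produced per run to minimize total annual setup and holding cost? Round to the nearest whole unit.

Q* ≈ 1,991 panels

Annual demand D = 324 × 220 = 71,280.
Production build-up factor (1 − d/p) = 1 − 324/606 = 0.4653.
Q* = √(2DS / (H(1 − d/p))) = √(2 × 71,280 × 118 / (9.12 × 0.4653)).
= √(16,822,080 / 4.244) ≈ 1990.922.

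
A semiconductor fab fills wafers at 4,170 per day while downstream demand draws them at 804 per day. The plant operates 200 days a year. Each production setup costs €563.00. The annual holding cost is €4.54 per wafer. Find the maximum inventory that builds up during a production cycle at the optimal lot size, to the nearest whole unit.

I_max ≈ 5,674 wafers

Annual demand D = 804 × 200 = 160,800.
Production build-up factor (1 − d/p) = 1 − 804/4,170 = 0.8072.
Q* = √(2DS / (H(1 − d/p))) = √(2 × 160,800 × 563 / (4.54 × 0.8072)).
= √(181,060,800 / 3.6647) ≈ 7029.028.
Maximum inventory = Q*(1 − d/p) = 7029.028 × 0.8072 ≈ 5673.791.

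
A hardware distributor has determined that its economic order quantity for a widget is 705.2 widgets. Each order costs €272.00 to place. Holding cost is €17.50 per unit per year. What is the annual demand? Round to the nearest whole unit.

The basic EOQ model gives Q* = √(2DS/H); rearrange for the unknown.
From Q* = √(2DS/H): D = Q*²H / (2S) = 705.2² × 17.5 / (2 × 272) = 15997.929.

D ≈ 15,998 widgets per year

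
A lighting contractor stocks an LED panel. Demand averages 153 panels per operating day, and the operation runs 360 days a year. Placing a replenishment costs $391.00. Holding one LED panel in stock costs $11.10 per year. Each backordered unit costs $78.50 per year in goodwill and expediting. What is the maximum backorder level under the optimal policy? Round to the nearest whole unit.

Annual demand D = 153 × 360 = 55,080.
With planned backorders, Q* = √(2DS/H) · √((H+B)/B).
√(2DS/H) = √(2 × 55,080 × 391 / 11.1) = 1969.876.
√((H+B)/B) = √((11.1+78.5)/78.5) = 1.0684.
Q* ≈ 2104.544.
S* = Q* · H/(H+B) = 2104.544 × 11.1/89.6 ≈ 260.719.

S* ≈ 261 panels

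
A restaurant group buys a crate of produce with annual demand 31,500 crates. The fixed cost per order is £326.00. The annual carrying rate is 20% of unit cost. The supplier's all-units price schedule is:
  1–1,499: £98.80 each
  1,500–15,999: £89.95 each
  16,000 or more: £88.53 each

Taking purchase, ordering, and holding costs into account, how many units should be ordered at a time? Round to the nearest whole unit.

Q* ≈ 1,500 crates

Holding cost per unit per year at price C is H = 0.20·C.
Evaluate total cost at each tier's feasible EOQ or, if the EOQ is below the tier, at the tier's minimum quantity.
EOQ at £98.80 = 1019.5 (feasible in tier 1): TC = 31,500×£98.80 + (31,500/1019.5)×326 + (1019.5/2)×0.20×£98.80 = £3,132,345.24.
EOQ at £89.95 = 1068.5 < 1500, so use break Q=1500: TC = 31,500×£89.95 + (31,500/1500.0)×326 + (1500.0/2)×0.20×£89.95 = £2,853,763.50.
EOQ at £88.53 = 1077.0 < 16000, so use break Q=16000: TC = 31,500×£88.53 + (31,500/16000.0)×326 + (16000.0/2)×0.20×£88.53 = £2,930,984.81.
Lowest total cost is £2,853,763.50 at Q = 1500.0.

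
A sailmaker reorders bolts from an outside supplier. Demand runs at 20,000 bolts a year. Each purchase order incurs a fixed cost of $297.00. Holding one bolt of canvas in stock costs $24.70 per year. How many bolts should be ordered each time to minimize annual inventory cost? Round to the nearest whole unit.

Q* ≈ 694 bolts

EOQ = √(2DS / H) = √(2 × 20,000 × 297 / 24.7).
= √(11,880,000 / 24.7) = √480,971.6599 ≈ 693.521.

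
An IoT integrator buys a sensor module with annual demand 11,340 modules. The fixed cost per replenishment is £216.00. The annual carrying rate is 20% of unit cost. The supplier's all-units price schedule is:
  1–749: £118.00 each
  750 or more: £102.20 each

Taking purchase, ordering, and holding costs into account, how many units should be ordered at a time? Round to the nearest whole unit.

Q* ≈ 750 modules

Holding cost per unit per year at price C is H = 0.20·C.
For each price level, check whether its EOQ is feasible; otherwise the best quantity at that price is the breakpoint.
EOQ at £118.00 = 455.6 (feasible in tier 1): TC = 11,340×£118.00 + (11,340/455.6)×216 + (455.6/2)×0.20×£118.00 = £1,348,872.37.
EOQ at £102.20 = 489.6 < 750, so use break Q=750: TC = 11,340×£102.20 + (11,340/750.0)×216 + (750.0/2)×0.20×£102.20 = £1,169,878.92.
Lowest total cost is £1,169,878.92 at Q = 750.0.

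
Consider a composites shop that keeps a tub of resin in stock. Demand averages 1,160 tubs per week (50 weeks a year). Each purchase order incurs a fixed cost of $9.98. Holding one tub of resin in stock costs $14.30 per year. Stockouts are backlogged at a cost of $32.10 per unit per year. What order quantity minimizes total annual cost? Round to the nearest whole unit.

Q* ≈ 342 tubs

Annual demand D = 1,160 × 50 = 58,000.
With planned backorders, Q* = √(2DS/H) · √((H+B)/B).
√(2DS/H) = √(2 × 58,000 × 9.98 / 14.3) = 284.529.
√((H+B)/B) = √((14.3+32.1)/32.1) = 1.2023.
Q* ≈ 342.084.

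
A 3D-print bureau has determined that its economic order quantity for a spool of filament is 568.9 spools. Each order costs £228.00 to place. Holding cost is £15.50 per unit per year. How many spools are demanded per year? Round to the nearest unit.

D ≈ 11,001 spools per year

Squaring Q* = √(2DS/H) gives Q*² = 2DS/H.
From Q* = √(2DS/H): D = Q*²H / (2S) = 568.9² × 15.5 / (2 × 228) = 11001.166.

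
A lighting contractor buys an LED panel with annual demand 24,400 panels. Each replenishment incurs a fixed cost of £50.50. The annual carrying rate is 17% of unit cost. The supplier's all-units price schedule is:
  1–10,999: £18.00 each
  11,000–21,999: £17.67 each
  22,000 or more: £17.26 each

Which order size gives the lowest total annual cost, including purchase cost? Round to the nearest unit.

Holding cost per unit per year at price C is H = 0.17·C.
Evaluate total cost at each tier's feasible EOQ or, if the EOQ is below the tier, at the tier's minimum quantity.
EOQ at £18.00 = 897.4 (feasible in tier 1): TC = 24,400×£18.00 + (24,400/897.4)×50.5 + (897.4/2)×0.17×£18.00 = £441,946.10.
EOQ at £17.67 = 905.8 < 11000, so use break Q=11000: TC = 24,400×£17.67 + (24,400/11000.0)×50.5 + (11000.0/2)×0.17×£17.67 = £447,781.47.
EOQ at £17.26 = 916.5 < 22000, so use break Q=22000: TC = 24,400×£17.26 + (24,400/22000.0)×50.5 + (22000.0/2)×0.17×£17.26 = £453,476.21.
Lowest total cost is £441,946.10 at Q = 897.4.

Q* ≈ 897 panels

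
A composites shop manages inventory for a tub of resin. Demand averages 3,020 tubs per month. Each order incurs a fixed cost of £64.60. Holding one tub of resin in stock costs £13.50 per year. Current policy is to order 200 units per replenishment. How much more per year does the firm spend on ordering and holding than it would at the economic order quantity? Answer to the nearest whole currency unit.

Annual demand D = 3,020 × 12 = 36,240.
EOQ = √(2DS/H) = √(2 × 36,240 × 64.6 / 13.5) ≈ 588.92.
Cost at Q* = (D/Q*)S + (Q*/2)H = √(2DSH) ≈ £7,950.46.
Cost at Q = 200: (36,240/200)×64.6 + (200/2)×13.5 = £11,705.52 + £1,350.00 = £13,055.52.
Excess = £13,055.52 − £7,950.46 = £5,105.06.

Extra cost ≈ £5,105 per year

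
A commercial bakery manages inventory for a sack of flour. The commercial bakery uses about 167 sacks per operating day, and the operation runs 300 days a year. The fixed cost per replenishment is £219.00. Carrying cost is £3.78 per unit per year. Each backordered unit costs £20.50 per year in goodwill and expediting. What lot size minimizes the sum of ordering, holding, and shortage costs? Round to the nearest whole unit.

Q* ≈ 2,622 sacks

Annual demand D = 167 × 300 = 50,100.
With planned backorders, Q* = √(2DS/H) · √((H+B)/B).
√(2DS/H) = √(2 × 50,100 × 219 / 3.78) = 2409.406.
√((H+B)/B) = √((3.78+20.5)/20.5) = 1.0883.
Q* ≈ 2622.149.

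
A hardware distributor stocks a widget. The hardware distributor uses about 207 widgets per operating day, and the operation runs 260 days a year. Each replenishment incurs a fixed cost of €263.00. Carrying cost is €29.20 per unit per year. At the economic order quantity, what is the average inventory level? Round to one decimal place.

Average inventory ≈ 492.3 widgets

Annual demand D = 207 × 260 = 53,820.
EOQ = √(2DS/H) = √(2 × 53,820 × 263 / 29.2) ≈ 984.63.
Average inventory = Q*/2 ≈ 984.63 / 2 = 492.315.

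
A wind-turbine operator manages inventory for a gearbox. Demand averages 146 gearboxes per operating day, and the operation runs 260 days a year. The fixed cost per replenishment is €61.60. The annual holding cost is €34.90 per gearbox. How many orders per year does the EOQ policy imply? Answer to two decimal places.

Annual demand D = 146 × 260 = 37,960.
Q* = √(2DS/H) = √(2 × 37,960 × 61.6 / 34.9) ≈ 366.06.
Orders per year = D / Q* = 37,960 / 366.06 ≈ 103.698.

N ≈ 103.70 orders per year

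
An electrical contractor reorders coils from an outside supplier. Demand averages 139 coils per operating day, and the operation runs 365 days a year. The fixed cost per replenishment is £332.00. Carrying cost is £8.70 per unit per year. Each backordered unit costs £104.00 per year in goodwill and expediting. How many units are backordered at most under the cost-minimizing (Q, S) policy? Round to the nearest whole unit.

Annual demand D = 139 × 365 = 50,735.
With planned backorders, Q* = √(2DS/H) · √((H+B)/B).
√(2DS/H) = √(2 × 50,735 × 332 / 8.7) = 1967.788.
√((H+B)/B) = √((8.7+104)/104) = 1.0410.
Q* ≈ 2048.441.
S* = Q* · H/(H+B) = 2048.441 × 8.7/112.7 ≈ 158.132.

S* ≈ 158 coils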